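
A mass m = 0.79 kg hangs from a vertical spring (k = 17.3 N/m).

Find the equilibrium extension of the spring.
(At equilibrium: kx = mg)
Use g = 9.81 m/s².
x_eq = mg/k = 0.79×9.81/17.3 = 0.448 m = 44.8 cm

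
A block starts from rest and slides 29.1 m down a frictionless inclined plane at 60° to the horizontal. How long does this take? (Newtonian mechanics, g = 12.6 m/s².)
a = g sin(θ) = 12.6 × sin(60°) = 10.91 m/s²
t = √(2d/a) = √(2 × 29.1 / 10.91) = 2.31 s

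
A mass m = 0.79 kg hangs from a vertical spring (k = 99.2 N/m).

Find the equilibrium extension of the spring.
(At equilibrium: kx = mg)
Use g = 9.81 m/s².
x_eq = mg/k = 0.79×9.81/99.2 = 0.07812 m = 7.812 cm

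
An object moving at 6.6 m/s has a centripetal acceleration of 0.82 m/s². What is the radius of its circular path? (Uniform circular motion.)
r = v²/a_c = 6.6²/0.82 = 53.12 m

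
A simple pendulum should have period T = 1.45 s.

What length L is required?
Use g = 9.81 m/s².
T = 2π√(L/g) → L = g(T/2π)² = 9.81×(1.45/2π)² = 0.5225 m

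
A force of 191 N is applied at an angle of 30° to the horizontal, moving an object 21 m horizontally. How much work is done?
W = Fd cosθ = 191×21×cos(30°) = 3473.6 J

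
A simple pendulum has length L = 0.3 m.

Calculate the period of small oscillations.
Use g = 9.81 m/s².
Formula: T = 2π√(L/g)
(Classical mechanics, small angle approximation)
T = 2π√(L/g) = 2π√(0.3/9.81) = 1.099 s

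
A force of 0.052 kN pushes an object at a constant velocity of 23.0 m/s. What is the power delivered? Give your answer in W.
P = Fv = 52 N × 23 m/s = 1196 W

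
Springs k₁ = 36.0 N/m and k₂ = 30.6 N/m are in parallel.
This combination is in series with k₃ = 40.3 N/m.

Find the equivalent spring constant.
k₁₂ = k₁ + k₂ = 66.6 N/m (parallel)
1/k_eq = 1/k₁₂ + 1/k₃ → k_eq = 25.11 N/m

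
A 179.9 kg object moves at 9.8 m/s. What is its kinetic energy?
KE = ½mv² = ½×179.9×9.8² = 8638.798 J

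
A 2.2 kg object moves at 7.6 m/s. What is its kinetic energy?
KE = ½mv² = ½×2.2×7.6² = 63.536 J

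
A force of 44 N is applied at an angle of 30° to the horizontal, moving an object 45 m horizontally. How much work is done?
W = Fd cosθ = 44×45×cos(30°) = 1714.7 J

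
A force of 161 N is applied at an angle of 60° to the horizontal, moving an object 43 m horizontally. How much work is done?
W = Fd cosθ = 161×43×cos(60°) = 3461.5 J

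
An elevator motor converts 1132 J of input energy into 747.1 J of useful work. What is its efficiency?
η = W_out/W_in = 747.1/1132 = 0.66 = 66.0%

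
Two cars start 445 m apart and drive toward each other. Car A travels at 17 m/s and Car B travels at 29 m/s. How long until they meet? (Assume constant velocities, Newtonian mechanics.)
Combined speed: v_combined = 17 + 29 = 46 m/s
Time to meet: t = d/46 = 445/46 = 9.67 s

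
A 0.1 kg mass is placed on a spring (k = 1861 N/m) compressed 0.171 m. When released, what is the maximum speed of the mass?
½kx² = ½mv² → v = x√(k/m) = 0.171×√(1861/0.1) = 23.33 m/s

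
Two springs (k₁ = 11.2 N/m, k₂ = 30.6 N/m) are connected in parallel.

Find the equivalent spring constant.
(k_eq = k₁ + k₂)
k_eq = k₁ + k₂ = 11.2 + 30.6 = 41.8 N/m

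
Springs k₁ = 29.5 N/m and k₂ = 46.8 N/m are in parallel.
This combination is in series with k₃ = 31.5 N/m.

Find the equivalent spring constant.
k₁₂ = k₁ + k₂ = 76.3 N/m (parallel)
1/k_eq = 1/k₁₂ + 1/k₃ → k_eq = 22.3 N/m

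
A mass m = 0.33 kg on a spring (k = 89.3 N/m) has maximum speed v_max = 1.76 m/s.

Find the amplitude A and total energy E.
½mv²_max = ½kA² → A = v_max√(m/k) = 1.76×√(0.33/89.3) = 0.107 m = 10.7 cm
E = ½mv²_max = ½×0.33×1.76² = 0.5111 J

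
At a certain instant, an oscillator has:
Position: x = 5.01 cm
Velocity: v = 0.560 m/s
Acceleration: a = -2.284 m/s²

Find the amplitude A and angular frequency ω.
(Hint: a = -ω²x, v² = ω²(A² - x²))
a = −ω²x → ω = √(|a|/x) = √(2.284/0.0501) = 6.752 rad/s
v² = ω²(A² − x²) → A = √(x² + v²/ω²) = √(0.0501² + 0.56²/6.752²) = 0.0969 m = 9.69 cm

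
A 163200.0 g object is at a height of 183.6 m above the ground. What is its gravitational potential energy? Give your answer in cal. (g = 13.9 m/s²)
PE = mgh = 163.2 kg × 13.9 m/s² × 183.6 m = 4.165e+05 J = 99540.0 cal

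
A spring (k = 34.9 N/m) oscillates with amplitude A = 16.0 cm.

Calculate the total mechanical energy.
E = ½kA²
E = ½kA² = ½×34.9×(0.16)² = 0.4467 J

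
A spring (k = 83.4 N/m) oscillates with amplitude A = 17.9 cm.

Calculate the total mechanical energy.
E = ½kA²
E = ½kA² = ½×83.4×(0.179)² = 1.336 J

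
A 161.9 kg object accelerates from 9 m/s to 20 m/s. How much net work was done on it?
W_net = ΔKE = ½m(v₂² − v₁²) = ½×161.9×(20² − 9²) = 25823.05 J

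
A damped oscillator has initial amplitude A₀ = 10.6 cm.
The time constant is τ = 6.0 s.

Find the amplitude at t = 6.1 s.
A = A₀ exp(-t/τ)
A = A₀ exp(−t/τ) = 10.6×exp(−6.1/6.0) = 3.835 cm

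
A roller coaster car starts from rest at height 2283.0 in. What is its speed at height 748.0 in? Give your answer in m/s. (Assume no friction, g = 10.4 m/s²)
mgh₁ = ½mv₂² + mgh₂ → v₂ = √(2g(h₁−h₂)) = √(2×10.4×(57.99−19)) = 28.48 m/s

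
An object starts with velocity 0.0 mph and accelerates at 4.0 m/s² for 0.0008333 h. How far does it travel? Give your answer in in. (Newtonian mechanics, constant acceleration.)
d = v₀t + ½at² (with unit conversion) = 708.6 in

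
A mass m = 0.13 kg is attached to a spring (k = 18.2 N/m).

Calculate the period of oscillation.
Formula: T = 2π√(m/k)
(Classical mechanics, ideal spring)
T = 2π√(m/k) = 2π√(0.13/18.2) = 0.531 s; f = 1/T = 1.883 Hz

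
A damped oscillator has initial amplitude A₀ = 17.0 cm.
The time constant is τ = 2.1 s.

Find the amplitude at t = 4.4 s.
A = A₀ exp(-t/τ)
A = A₀ exp(−t/τ) = 17.0×exp(−4.4/2.1) = 2.092 cm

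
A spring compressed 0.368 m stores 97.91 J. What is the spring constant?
PE = ½kx² → k = 2PE/x² = 2×97.91/0.368² = 1446.0 N/m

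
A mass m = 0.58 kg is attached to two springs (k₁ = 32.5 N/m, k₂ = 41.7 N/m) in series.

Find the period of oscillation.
k_eq = k₁k₂/(k₁+k₂) = 18.26 N/m
T = 2π√(m/k_eq) = 2π√(0.58/18.26) = 1.12 s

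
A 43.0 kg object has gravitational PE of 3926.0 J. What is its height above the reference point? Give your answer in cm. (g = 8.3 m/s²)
PE = mgh → h = PE/(mg) = 3926 J / (43 kg × 8.3 m/s²) = 11 m = 1100.0 cm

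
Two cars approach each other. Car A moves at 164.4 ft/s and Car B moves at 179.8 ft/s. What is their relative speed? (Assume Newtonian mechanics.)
v_rel = v_A + v_B = 164.4 + 179.8 = 344.2 ft/s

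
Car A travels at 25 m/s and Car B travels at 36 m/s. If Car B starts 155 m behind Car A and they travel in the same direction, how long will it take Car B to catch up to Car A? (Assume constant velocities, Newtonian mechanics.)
Relative speed: v_rel = 36 - 25 = 11 m/s
Time to catch: t = d₀/v_rel = 155/11 = 14.09 s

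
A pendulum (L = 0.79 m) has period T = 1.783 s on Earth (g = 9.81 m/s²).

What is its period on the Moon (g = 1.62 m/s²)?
T = 2π√(L/g), so T_moon/T_earth = √(g_earth/g_moon)
T_moon = 2π√(0.79/1.62) = 4.388 s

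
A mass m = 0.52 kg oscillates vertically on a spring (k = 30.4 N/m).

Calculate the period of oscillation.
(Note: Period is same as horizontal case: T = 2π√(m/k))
T = 2π√(m/k) = 2π√(0.52/30.4) = 0.8218 s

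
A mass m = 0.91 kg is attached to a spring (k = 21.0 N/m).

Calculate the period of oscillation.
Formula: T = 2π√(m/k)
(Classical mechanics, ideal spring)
T = 2π√(m/k) = 2π√(0.91/21.0) = 1.308 s; f = 1/T = 0.7646 Hz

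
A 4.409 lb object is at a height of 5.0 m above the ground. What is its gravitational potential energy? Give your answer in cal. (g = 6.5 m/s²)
PE = mgh = 2 kg × 6.5 m/s² × 5 m = 65 J = 15.53 cal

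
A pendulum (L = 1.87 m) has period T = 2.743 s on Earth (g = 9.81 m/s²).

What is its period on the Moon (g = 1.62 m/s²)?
T = 2π√(L/g), so T_moon/T_earth = √(g_earth/g_moon)
T_moon = 2π√(1.87/1.62) = 6.751 s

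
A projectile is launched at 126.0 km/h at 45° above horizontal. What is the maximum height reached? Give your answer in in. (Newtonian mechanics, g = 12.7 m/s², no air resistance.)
H = v₀²sin²(θ)/(2g) (with unit conversion) = 949.4 in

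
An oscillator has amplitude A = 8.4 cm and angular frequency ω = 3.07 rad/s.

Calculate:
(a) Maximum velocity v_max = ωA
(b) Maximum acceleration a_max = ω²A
v_max = ωA = 3.07×0.084 = 0.2579 m/s
a_max = ω²A = 3.07²×0.084 = 0.7917 m/s²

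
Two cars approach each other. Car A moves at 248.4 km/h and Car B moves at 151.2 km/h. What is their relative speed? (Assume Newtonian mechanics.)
v_rel = v_A + v_B = 248.4 + 151.2 = 399.6 km/h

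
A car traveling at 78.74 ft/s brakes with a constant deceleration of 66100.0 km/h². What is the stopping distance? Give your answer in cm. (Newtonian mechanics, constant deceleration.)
d = v₀² / (2a) (with unit conversion) = 5647.0 cm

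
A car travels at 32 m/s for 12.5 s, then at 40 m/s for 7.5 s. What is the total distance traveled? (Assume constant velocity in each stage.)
d₁ = v₁t₁ = 32 × 12.5 = 400 m
d₂ = v₂t₂ = 40 × 7.5 = 300 m
d_total = 400 + 300 = 700.0 m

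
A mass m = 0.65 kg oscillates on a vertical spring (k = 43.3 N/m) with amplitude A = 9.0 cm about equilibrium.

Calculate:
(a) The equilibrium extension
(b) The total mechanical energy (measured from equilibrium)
x_eq = mg/k = 0.65×9.81/43.3 = 0.1473 m = 14.73 cm
E = ½kA² = ½×43.3×(0.09)² = 0.1754 J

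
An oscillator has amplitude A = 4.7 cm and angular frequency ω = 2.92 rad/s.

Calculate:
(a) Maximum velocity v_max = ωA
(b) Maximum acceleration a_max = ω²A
v_max = ωA = 2.92×0.047 = 0.1372 m/s
a_max = ω²A = 2.92²×0.047 = 0.4007 m/s²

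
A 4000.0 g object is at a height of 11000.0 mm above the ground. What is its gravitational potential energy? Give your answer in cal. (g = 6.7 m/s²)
PE = mgh = 4 kg × 6.7 m/s² × 11 m = 294.8 J = 70.46 cal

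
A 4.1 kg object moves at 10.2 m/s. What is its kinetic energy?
KE = ½mv² = ½×4.1×10.2² = 213.282 J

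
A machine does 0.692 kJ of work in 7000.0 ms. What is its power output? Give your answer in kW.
P = W/t = 692 J / 7 s = 98.86 W = 0.09886 kW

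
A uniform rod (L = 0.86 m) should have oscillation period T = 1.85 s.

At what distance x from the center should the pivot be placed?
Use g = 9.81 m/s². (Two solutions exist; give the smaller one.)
T = 2π√((L²/12 + x²)/(gx)). Let c = T²g/(4π²) = 0.8505.
x² − cx + L²/12 = 0 → x = (c − √(c² − L²/3))/2 = 0.08 m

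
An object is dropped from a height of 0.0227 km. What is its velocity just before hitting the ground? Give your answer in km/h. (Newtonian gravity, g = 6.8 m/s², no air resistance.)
v = √(2gh) (with unit conversion) = 63.25 km/h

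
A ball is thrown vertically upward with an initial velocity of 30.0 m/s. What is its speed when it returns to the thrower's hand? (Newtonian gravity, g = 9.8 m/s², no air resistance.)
By conservation of energy, the ball returns at the same speed = 30.0 m/s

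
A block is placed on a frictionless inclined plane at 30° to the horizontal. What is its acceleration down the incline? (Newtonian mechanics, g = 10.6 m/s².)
a = g sin(θ) = 10.6 × sin(30°) = 10.6 × 0.5 = 5.3 m/s²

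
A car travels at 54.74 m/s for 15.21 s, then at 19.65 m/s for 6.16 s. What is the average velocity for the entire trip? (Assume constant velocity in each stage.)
d₁ = v₁t₁ = 54.74 × 15.21 = 832.595 m
d₂ = v₂t₂ = 19.65 × 6.16 = 121.044 m
d_total = 953.64 m, t_total = 21.37 s
v_avg = d_total/t_total = 953.64/21.37 = 44.63 m/s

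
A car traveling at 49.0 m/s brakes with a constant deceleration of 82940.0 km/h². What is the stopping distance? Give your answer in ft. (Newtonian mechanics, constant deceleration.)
d = v₀² / (2a) (with unit conversion) = 615.4 ft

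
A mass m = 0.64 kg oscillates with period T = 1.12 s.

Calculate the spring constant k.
T = 2π√(m/k) → k = m(2π/T)² = 0.64×(2π/1.12)² = 20.14 N/m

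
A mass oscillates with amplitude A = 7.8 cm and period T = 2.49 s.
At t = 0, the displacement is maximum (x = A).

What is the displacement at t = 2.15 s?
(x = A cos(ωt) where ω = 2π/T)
ω = 2π/T = 2π/2.49 = 2.523 rad/s
x = A cos(ωt) = 7.8×cos(2.523×2.15) = 5.101 cm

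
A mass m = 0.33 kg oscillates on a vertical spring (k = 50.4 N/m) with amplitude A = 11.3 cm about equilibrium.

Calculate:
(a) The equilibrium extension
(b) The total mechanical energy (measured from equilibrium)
x_eq = mg/k = 0.33×9.81/50.4 = 0.06423 m = 6.423 cm
E = ½kA² = ½×50.4×(0.113)² = 0.3218 J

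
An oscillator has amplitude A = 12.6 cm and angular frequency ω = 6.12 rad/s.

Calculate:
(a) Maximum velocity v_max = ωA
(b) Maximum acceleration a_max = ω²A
v_max = ωA = 6.12×0.126 = 0.7711 m/s
a_max = ω²A = 6.12²×0.126 = 4.719 m/s²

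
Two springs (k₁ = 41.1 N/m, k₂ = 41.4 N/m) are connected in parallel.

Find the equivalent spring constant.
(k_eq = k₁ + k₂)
k_eq = k₁ + k₂ = 41.1 + 41.4 = 82.5 N/m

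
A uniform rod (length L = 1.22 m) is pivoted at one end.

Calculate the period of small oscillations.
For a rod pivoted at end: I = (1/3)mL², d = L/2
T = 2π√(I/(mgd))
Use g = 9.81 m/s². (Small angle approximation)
I/m = (1/3)L² = 0.4961 m²; d = L/2 = 0.61 m
T = 2π√(I/(mgd)) = 2π√(0.4961/(9.81×0.61)) = 1.809 s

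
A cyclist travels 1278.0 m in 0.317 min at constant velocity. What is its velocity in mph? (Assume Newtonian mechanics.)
v = d/t (with unit conversion) = 150.3 mph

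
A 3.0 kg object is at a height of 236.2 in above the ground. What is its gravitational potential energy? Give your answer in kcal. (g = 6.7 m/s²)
PE = mgh = 3 kg × 6.7 m/s² × 5.999 m = 120.6 J = 0.02882 kcal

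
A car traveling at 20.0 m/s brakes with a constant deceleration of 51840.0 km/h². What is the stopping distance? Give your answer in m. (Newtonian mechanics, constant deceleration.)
d = v₀² / (2a) (with unit conversion) = 50.0 m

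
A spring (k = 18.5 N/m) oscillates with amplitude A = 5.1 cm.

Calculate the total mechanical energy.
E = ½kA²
E = ½kA² = ½×18.5×(0.051)² = 0.02406 J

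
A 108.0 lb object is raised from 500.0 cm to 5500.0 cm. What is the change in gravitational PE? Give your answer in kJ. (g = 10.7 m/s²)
ΔPE = mg(h₂ − h₁) = 48.99 kg × 10.7 m/s² × (55 − 5) m = 2.621e+04 J = 26.21 kJ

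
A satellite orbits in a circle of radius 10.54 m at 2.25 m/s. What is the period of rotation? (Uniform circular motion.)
T = 2πr/v = 2π×10.54/2.25 = 29.43 s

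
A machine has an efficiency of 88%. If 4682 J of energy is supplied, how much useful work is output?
W_out = η × W_in = 0.88 × 4682 = 4120.2 J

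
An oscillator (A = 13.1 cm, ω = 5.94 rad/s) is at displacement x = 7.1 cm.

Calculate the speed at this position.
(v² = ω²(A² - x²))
v = ω√(A² − x²) = 5.94×√(0.131² − 0.071²) = 0.6539 m/s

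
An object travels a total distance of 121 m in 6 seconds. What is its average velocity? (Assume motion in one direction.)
v_avg = Δd / Δt = 121 / 6 = 20.17 m/s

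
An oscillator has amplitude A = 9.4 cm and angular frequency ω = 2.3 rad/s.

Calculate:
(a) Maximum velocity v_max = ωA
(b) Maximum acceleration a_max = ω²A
v_max = ωA = 2.3×0.094 = 0.2162 m/s
a_max = ω²A = 2.3²×0.094 = 0.4973 m/s²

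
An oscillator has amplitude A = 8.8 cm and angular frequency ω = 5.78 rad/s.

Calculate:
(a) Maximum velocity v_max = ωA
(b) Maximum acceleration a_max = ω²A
v_max = ωA = 5.78×0.088 = 0.5086 m/s
a_max = ω²A = 5.78²×0.088 = 2.94 m/s²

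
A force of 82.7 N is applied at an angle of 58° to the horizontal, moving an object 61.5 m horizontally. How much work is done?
W = Fd cosθ = 82.7×61.5×cos(58°) = 2695.2 J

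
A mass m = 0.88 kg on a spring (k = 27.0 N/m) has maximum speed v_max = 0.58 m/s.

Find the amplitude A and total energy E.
½mv²_max = ½kA² → A = v_max√(m/k) = 0.58×√(0.88/27.0) = 0.1047 m = 10.47 cm
E = ½mv²_max = ½×0.88×0.58² = 0.148 J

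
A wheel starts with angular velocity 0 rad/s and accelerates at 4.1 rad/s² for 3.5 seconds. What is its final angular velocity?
ω = ω₀ + αt = 0 + 4.1 × 3.5 = 14.35 rad/s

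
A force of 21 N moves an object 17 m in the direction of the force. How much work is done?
W = Fd = 21×17 = 357.0 J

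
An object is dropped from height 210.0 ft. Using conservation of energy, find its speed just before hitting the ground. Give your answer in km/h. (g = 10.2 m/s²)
mgh = ½mv² → v = √(2gh) = √(2×10.2×64.01) = 36.14 m/s = 130.1 km/h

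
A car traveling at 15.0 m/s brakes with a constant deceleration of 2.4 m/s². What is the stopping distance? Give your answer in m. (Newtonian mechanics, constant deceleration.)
d = v₀² / (2a) = 46.88 m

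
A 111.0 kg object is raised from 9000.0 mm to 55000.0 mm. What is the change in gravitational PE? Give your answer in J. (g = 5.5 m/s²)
ΔPE = mg(h₂ − h₁) = 111 kg × 5.5 m/s² × (55 − 9) m = 2.808e+04 J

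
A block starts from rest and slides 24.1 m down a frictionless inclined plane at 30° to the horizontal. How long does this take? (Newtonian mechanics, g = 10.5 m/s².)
a = g sin(θ) = 10.5 × sin(30°) = 5.25 m/s²
t = √(2d/a) = √(2 × 24.1 / 5.25) = 3.03 s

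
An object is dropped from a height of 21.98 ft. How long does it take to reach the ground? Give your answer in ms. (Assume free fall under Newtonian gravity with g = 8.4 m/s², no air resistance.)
t = √(2h/g) (with unit conversion) = 1263.0 ms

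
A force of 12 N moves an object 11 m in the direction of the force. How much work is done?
W = Fd = 12×11 = 132.0 J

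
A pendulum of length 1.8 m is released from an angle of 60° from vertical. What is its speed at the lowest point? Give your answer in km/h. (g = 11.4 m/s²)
h = L(1 − cosθ) = 1.8×(1 − cos60°) = 0.9 m
v = √(2gh) = √(2×11.4×0.9) = 4.53 m/s = 16.31 km/h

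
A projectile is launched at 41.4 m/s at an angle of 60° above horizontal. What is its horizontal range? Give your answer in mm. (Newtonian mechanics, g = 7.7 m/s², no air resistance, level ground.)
R = v₀² sin(2θ) / g (with unit conversion) = 192800.0 mm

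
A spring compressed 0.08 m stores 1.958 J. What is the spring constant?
PE = ½kx² → k = 2PE/x² = 2×1.958/0.08² = 611.9 N/m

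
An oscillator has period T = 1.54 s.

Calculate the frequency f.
f = 1/T = 1/1.54 = 0.6494 Hz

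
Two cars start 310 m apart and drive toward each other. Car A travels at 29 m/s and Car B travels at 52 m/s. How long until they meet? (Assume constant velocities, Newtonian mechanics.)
Combined speed: v_combined = 29 + 52 = 81 m/s
Time to meet: t = d/81 = 310/81 = 3.83 s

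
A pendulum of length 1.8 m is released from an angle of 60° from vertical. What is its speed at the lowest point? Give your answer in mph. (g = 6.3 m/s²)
h = L(1 − cosθ) = 1.8×(1 − cos60°) = 0.9 m
v = √(2gh) = √(2×6.3×0.9) = 3.367 m/s = 7.533 mph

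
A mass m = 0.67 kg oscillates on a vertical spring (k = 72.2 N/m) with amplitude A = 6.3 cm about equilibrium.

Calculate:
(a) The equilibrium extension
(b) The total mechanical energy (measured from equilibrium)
x_eq = mg/k = 0.67×9.81/72.2 = 0.09103 m = 9.103 cm
E = ½kA² = ½×72.2×(0.063)² = 0.1433 J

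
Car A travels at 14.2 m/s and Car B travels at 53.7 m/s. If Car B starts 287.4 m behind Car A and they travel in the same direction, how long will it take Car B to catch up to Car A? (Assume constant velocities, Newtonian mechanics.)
Relative speed: v_rel = 53.7 - 14.2 = 39.5 m/s
Time to catch: t = d₀/v_rel = 287.4/39.5 = 7.28 s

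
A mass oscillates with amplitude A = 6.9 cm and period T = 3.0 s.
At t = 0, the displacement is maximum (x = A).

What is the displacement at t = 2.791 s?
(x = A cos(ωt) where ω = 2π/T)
ω = 2π/T = 2π/3.0 = 2.094 rad/s
x = A cos(ωt) = 6.9×cos(2.094×2.791) = 6.249 cm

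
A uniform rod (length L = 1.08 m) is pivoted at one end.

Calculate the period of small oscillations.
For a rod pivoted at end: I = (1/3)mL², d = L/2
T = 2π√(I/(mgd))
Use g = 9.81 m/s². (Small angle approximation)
I/m = (1/3)L² = 0.3888 m²; d = L/2 = 0.54 m
T = 2π√(I/(mgd)) = 2π√(0.3888/(9.81×0.54)) = 1.702 s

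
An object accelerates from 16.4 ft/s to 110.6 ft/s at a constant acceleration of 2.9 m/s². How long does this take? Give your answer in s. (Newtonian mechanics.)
t = (v - v₀)/a (with unit conversion) = 9.901 s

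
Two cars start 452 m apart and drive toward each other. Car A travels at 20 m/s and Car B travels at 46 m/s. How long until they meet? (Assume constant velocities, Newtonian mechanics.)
Combined speed: v_combined = 20 + 46 = 66 m/s
Time to meet: t = d/66 = 452/66 = 6.85 s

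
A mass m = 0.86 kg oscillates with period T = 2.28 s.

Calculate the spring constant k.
T = 2π√(m/k) → k = m(2π/T)² = 0.86×(2π/2.28)² = 6.531 N/m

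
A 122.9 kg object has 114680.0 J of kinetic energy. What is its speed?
KE = ½mv² → v = √(2KE/m) = √(2×114680.0/122.9) = 43.2 m/s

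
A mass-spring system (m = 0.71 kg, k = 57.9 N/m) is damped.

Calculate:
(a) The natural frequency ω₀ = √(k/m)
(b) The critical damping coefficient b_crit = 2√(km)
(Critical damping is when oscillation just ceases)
ω₀ = √(k/m) = √(57.9/0.71) = 9.03 rad/s
b_crit = 2√(km) = 2√(57.9×0.71) = 12.82 kg/s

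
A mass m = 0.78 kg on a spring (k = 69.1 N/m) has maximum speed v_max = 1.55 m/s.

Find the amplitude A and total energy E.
½mv²_max = ½kA² → A = v_max√(m/k) = 1.55×√(0.78/69.1) = 0.1647 m = 16.47 cm
E = ½mv²_max = ½×0.78×1.55² = 0.937 J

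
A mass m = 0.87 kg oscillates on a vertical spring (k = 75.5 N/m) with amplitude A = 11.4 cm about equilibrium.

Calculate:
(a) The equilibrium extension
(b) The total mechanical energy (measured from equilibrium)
x_eq = mg/k = 0.87×9.81/75.5 = 0.113 m = 11.3 cm
E = ½kA² = ½×75.5×(0.114)² = 0.4906 J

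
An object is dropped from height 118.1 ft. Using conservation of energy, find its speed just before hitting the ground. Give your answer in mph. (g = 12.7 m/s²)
mgh = ½mv² → v = √(2gh) = √(2×12.7×36) = 30.24 m/s = 67.64 mph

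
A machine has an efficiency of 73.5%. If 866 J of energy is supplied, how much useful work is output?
W_out = η × W_in = 0.735 × 866 = 636.51 J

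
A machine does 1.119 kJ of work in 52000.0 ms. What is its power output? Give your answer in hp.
P = W/t = 1119 J / 52 s = 21.52 W = 0.02886 hp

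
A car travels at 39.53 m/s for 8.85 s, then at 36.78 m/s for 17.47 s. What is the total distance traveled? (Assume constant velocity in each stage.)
d₁ = v₁t₁ = 39.53 × 8.85 = 349.841 m
d₂ = v₂t₂ = 36.78 × 17.47 = 642.547 m
d_total = 349.841 + 642.547 = 992.39 m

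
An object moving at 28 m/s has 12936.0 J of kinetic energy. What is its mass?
KE = ½mv² → m = 2KE/v² = 2×12936.0/28² = 33.0 kg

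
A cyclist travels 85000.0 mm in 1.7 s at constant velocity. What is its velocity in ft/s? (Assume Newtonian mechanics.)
v = d/t (with unit conversion) = 164.0 ft/s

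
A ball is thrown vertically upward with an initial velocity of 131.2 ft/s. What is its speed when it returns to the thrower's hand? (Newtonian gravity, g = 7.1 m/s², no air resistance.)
By conservation of energy, the ball returns at the same speed = 131.2 ft/s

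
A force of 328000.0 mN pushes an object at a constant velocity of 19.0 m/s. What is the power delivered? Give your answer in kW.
P = Fv = 328 N × 19 m/s = 6232 W = 6.232 kW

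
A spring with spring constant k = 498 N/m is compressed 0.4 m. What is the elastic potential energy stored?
PE = ½kx² = ½×498×0.4² = 39.84 J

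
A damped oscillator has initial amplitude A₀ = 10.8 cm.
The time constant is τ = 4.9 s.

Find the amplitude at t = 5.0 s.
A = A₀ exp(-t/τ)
A = A₀ exp(−t/τ) = 10.8×exp(−5.0/4.9) = 3.893 cm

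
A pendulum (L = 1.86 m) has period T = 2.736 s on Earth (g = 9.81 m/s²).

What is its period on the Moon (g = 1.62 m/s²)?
T = 2π√(L/g), so T_moon/T_earth = √(g_earth/g_moon)
T_moon = 2π√(1.86/1.62) = 6.733 s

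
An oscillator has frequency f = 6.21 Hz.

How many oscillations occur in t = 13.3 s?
n = f×t = 6.21×13.3 = 82.59 oscillations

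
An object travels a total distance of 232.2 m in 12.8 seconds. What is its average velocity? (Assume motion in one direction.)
v_avg = Δd / Δt = 232.2 / 12.8 = 18.14 m/s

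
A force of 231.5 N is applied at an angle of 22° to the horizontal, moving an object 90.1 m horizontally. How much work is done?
W = Fd cosθ = 231.5×90.1×cos(22°) = 19339.0 J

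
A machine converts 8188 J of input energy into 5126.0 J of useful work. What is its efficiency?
η = W_out/W_in = 5126.0/8188 = 0.626 = 62.6%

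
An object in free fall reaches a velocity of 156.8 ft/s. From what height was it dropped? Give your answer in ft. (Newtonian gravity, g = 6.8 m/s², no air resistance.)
h = v²/(2g) (with unit conversion) = 551.0 ft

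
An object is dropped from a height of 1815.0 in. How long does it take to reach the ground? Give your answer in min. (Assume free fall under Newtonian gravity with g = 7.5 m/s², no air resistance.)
t = √(2h/g) (with unit conversion) = 0.05844 min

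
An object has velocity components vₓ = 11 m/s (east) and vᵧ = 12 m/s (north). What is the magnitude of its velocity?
|v| = √(vₓ² + vᵧ²) = √(11² + 12²) = √(265) = 16.28 m/s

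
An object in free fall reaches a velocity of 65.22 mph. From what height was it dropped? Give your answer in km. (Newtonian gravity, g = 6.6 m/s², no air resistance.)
h = v²/(2g) (with unit conversion) = 0.0644 km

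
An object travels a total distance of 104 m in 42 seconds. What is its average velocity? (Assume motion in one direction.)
v_avg = Δd / Δt = 104 / 42 = 2.48 m/s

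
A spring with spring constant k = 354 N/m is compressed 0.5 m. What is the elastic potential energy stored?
PE = ½kx² = ½×354×0.5² = 44.25 J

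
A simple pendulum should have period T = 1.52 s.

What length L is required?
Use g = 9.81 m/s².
T = 2π√(L/g) → L = g(T/2π)² = 9.81×(1.52/2π)² = 0.5741 m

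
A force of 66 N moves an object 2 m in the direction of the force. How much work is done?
W = Fd = 66×2 = 132.0 J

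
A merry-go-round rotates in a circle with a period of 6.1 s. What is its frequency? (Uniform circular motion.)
f = 1/T = 1/6.1 = 0.1639 Hz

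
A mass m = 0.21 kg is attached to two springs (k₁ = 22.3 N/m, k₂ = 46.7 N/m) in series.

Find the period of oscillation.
k_eq = k₁k₂/(k₁+k₂) = 15.09 N/m
T = 2π√(m/k_eq) = 2π√(0.21/15.09) = 0.7411 s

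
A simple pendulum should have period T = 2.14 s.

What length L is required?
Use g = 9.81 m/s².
T = 2π√(L/g) → L = g(T/2π)² = 9.81×(2.14/2π)² = 1.138 m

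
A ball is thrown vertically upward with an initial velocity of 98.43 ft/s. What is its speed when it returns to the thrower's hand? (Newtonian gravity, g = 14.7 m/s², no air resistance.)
By conservation of energy, the ball returns at the same speed = 98.43 ft/s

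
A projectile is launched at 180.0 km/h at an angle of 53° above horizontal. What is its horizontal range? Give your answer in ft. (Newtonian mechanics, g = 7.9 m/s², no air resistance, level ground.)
R = v₀² sin(2θ) / g (with unit conversion) = 998.0 ft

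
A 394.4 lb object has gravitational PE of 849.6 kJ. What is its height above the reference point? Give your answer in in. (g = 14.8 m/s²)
PE = mgh → h = PE/(mg) = 8.496e+05 J / (178.9 kg × 14.8 m/s²) = 320.9 m = 12630.0 in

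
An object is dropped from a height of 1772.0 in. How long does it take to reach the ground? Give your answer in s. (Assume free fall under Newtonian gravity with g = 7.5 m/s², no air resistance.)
t = √(2h/g) (with unit conversion) = 3.464 s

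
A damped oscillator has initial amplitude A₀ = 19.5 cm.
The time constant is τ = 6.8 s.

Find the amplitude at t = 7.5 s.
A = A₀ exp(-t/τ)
A = A₀ exp(−t/τ) = 19.5×exp(−7.5/6.8) = 6.472 cm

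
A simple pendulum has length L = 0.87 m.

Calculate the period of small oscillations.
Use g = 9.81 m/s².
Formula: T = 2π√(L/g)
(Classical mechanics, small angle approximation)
T = 2π√(L/g) = 2π√(0.87/9.81) = 1.871 s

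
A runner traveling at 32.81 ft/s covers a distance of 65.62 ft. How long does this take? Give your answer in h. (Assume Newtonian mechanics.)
t = d/v (with unit conversion) = 0.0005556 h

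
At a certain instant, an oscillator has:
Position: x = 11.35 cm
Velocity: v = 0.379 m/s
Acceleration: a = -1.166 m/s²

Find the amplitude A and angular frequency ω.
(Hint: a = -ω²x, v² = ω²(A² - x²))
a = −ω²x → ω = √(|a|/x) = √(1.166/0.1135) = 3.205 rad/s
v² = ω²(A² − x²) → A = √(x² + v²/ω²) = √(0.1135² + 0.379²/3.205²) = 0.1639 m = 16.39 cm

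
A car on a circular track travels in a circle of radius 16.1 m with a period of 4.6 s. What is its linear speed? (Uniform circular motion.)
v = 2πr/T = 2π×16.1/4.6 = 21.99 m/s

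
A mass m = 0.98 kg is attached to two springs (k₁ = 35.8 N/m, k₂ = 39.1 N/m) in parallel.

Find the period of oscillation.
k_eq = k₁+k₂ = 74.9 N/m
T = 2π√(m/k_eq) = 2π√(0.98/74.9) = 0.7187 s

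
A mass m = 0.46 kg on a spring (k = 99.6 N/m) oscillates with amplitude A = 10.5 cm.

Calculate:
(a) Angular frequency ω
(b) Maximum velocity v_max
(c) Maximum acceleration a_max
ω = √(k/m) = √(99.6/0.46) = 14.71 rad/s
v_max = ωA = 14.71×0.105 = 1.545 m/s
a_max = ω²A = 14.71²×0.105 = 22.73 m/s²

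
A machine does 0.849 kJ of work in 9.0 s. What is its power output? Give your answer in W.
P = W/t = 849 J / 9 s = 94.33 W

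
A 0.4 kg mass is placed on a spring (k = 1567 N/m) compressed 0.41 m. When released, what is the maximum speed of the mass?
½kx² = ½mv² → v = x√(k/m) = 0.41×√(1567/0.4) = 25.66 m/s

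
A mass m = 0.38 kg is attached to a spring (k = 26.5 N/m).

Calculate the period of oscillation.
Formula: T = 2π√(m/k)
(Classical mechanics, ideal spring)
T = 2π√(m/k) = 2π√(0.38/26.5) = 0.7524 s; f = 1/T = 1.329 Hz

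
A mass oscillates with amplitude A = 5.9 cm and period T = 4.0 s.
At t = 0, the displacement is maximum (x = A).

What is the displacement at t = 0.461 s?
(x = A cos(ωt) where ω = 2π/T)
ω = 2π/T = 2π/4.0 = 1.571 rad/s
x = A cos(ωt) = 5.9×cos(1.571×0.461) = 4.42 cm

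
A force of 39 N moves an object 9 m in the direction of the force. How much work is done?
W = Fd = 39×9 = 351.0 J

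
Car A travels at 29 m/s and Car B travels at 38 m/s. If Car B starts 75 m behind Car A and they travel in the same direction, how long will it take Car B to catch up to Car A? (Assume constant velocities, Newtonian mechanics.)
Relative speed: v_rel = 38 - 29 = 9 m/s
Time to catch: t = d₀/v_rel = 75/9 = 8.33 s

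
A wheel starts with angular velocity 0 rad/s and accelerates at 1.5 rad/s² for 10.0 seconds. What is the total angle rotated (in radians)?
θ = ω₀t + ½αt² = 0×10.0 + ½×1.5×10.0² = 75.0 rad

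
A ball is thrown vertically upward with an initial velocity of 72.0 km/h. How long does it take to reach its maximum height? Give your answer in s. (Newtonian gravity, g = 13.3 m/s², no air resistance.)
t_up = v₀/g (with unit conversion) = 1.504 s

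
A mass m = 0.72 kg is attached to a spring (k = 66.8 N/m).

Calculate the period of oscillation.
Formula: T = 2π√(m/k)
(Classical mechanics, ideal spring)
T = 2π√(m/k) = 2π√(0.72/66.8) = 0.6523 s; f = 1/T = 1.533 Hz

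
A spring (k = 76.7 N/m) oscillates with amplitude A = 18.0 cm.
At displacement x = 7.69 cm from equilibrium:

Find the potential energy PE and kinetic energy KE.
E_total = ½kA² = ½×76.7×(0.18)² = 1.243 J
PE = ½kx² = ½×76.7×(0.0769)² = 0.2268 J
KE = E_total − PE = 1.016 J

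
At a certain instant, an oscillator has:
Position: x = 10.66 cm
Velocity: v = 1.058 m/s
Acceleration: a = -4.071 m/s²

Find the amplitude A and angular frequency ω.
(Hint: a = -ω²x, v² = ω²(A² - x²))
a = −ω²x → ω = √(|a|/x) = √(4.071/0.1066) = 6.18 rad/s
v² = ω²(A² − x²) → A = √(x² + v²/ω²) = √(0.1066² + 1.058²/6.18²) = 0.2017 m = 20.17 cm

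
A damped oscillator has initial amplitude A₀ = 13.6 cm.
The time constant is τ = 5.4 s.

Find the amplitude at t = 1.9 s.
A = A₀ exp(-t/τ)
A = A₀ exp(−t/τ) = 13.6×exp(−1.9/5.4) = 9.566 cm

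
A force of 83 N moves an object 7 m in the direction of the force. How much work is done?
W = Fd = 83×7 = 581.0 J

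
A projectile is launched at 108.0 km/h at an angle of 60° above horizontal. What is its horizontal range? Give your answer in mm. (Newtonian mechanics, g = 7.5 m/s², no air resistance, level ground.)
R = v₀² sin(2θ) / g (with unit conversion) = 103900.0 mm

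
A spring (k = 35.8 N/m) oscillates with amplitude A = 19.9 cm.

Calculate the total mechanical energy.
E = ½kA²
E = ½kA² = ½×35.8×(0.199)² = 0.7089 J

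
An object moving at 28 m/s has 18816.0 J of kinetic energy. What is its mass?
KE = ½mv² → m = 2KE/v² = 2×18816.0/28² = 48.0 kg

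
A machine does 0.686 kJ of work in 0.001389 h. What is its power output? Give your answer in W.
P = W/t = 686 J / 5 s = 137.2 W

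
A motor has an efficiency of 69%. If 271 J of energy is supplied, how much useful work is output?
W_out = η × W_in = 0.69 × 271 = 186.99 J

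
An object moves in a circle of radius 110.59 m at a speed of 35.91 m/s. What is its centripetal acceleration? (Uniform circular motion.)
a_c = v²/r = 35.91²/110.59 = 1289.53/110.59 = 11.66 m/s²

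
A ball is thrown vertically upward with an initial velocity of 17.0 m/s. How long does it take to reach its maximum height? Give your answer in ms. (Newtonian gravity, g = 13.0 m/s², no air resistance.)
t_up = v₀/g (with unit conversion) = 1308.0 ms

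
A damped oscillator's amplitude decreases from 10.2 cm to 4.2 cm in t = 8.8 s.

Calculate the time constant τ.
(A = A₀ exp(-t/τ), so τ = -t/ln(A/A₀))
A/A₀ = 4.2/10.2 = 0.4118; ln(A/A₀) = -0.8873
τ = −t/ln(A/A₀) = −8.8/-0.8873 = 9.918 s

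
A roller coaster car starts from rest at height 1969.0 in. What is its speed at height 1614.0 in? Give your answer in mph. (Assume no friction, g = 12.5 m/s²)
mgh₁ = ½mv₂² + mgh₂ → v₂ = √(2g(h₁−h₂)) = √(2×12.5×(50.01−41)) = 15.01 m/s = 33.59 mph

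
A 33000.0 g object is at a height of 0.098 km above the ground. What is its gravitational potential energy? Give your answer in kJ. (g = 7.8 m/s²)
PE = mgh = 33 kg × 7.8 m/s² × 98 m = 2.523e+04 J = 25.23 kJ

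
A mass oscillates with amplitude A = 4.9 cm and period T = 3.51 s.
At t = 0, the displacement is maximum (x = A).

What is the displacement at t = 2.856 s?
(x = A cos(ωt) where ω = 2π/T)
ω = 2π/T = 2π/3.51 = 1.79 rad/s
x = A cos(ωt) = 4.9×cos(1.79×2.856) = 1.909 cm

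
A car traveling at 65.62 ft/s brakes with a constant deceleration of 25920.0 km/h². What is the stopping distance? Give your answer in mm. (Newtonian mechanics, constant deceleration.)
d = v₀² / (2a) (with unit conversion) = 100000.0 mm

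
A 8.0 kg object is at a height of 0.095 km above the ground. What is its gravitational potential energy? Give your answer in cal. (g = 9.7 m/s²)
PE = mgh = 8 kg × 9.7 m/s² × 95 m = 7372 J = 1762.0 cal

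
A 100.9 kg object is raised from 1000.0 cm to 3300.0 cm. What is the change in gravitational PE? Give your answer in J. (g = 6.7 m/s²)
ΔPE = mg(h₂ − h₁) = 100.9 kg × 6.7 m/s² × (33 − 10) m = 1.555e+04 J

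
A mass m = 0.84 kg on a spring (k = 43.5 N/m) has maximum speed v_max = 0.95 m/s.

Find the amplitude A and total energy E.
½mv²_max = ½kA² → A = v_max√(m/k) = 0.95×√(0.84/43.5) = 0.132 m = 13.2 cm
E = ½mv²_max = ½×0.84×0.95² = 0.379 J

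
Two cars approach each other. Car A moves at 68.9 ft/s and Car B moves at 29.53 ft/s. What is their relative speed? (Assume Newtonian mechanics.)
v_rel = v_A + v_B = 68.9 + 29.53 = 98.43 ft/s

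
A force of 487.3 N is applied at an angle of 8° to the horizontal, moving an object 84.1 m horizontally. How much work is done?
W = Fd cosθ = 487.3×84.1×cos(8°) = 40583.0 J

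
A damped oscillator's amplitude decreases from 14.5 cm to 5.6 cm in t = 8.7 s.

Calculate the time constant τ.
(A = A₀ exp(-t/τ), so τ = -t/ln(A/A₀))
A/A₀ = 5.6/14.5 = 0.3862; ln(A/A₀) = -0.9514
τ = −t/ln(A/A₀) = −8.7/-0.9514 = 9.145 s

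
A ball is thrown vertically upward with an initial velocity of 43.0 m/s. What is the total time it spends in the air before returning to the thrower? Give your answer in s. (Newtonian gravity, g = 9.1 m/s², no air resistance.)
t_total = 2v₀/g = 9.451 s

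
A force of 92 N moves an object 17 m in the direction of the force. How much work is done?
W = Fd = 92×17 = 1564.0 J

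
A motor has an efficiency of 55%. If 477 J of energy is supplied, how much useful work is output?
W_out = η × W_in = 0.55 × 477 = 262.35 J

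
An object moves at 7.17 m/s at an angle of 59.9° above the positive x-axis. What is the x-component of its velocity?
vₓ = v cos(θ) = 7.17 × cos(59.9°) = 3.6 m/s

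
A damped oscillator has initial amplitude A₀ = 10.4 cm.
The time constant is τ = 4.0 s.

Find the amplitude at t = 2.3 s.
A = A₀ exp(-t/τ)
A = A₀ exp(−t/τ) = 10.4×exp(−2.3/4.0) = 5.852 cm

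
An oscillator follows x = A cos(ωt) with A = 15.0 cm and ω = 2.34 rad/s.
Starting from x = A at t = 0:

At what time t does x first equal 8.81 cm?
cos(ωt) = x/A = 8.81/15.0 = 0.5873
ωt = arccos(0.5873) = 0.943 rad
t = 0.943/2.34 = 0.403 s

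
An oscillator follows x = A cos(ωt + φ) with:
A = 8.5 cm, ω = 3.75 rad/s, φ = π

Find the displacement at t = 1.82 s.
x = A cos(ωt + φ) = 8.5×cos(3.75×1.82 + π) = -7.283 cm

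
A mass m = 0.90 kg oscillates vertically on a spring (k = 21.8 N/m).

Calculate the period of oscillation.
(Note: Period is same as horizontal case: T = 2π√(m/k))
T = 2π√(m/k) = 2π√(0.9/21.8) = 1.277 s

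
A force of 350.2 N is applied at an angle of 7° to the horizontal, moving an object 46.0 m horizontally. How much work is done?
W = Fd cosθ = 350.2×46.0×cos(7°) = 15989.0 J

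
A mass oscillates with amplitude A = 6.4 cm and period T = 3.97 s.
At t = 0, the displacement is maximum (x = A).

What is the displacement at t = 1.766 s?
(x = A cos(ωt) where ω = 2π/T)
ω = 2π/T = 2π/3.97 = 1.583 rad/s
x = A cos(ωt) = 6.4×cos(1.583×1.766) = -6.019 cm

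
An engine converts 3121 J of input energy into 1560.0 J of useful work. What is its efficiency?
η = W_out/W_in = 1560.0/3121 = 0.4998 = 49.98%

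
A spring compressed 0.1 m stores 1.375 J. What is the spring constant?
PE = ½kx² → k = 2PE/x² = 2×1.375/0.1² = 275.0 N/m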